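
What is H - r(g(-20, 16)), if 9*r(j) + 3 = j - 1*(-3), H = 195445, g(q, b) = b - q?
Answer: 195441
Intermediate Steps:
r(j) = j/9 (r(j) = -⅓ + (j - 1*(-3))/9 = -⅓ + (j + 3)/9 = -⅓ + (3 + j)/9 = -⅓ + (⅓ + j/9) = j/9)
H - r(g(-20, 16)) = 195445 - (16 - 1*(-20))/9 = 195445 - (16 + 20)/9 = 195445 - 36/9 = 195445 - 1*4 = 195445 - 4 = 195441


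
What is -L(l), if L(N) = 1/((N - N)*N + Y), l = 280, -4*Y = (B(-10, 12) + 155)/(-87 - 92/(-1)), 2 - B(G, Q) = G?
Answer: 20/167 ≈ 0.11976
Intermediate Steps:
B(G, Q) = 2 - G
Y = -167/20 (Y = -((2 - 1*(-10)) + 155)/(4*(-87 - 92/(-1))) = -((2 + 10) + 155)/(4*(-87 - 92*(-1))) = -(12 + 155)/(4*(-87 + 92)) = -167/(4*5) = -¼*167/5 = -167/20 ≈ -8.3500)
L(N) = -20/167 (L(N) = 1/((N - N)*N - 167/20) = 1/(0*N - 167/20) = 1/(0 - 167/20) = 1/(-167/20) = -20/167)
-L(l) = -1*(-20/167) = 20/167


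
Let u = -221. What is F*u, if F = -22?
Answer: 4862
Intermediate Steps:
F*u = -22*(-221) = 4862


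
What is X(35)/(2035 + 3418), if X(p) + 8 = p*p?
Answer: 1217/5453 ≈ 0.22318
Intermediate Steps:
X(p) = -8 + p**2 (X(p) = -8 + p*p = -8 + p**2)
X(35)/(2035 + 3418) = (-8 + 35**2)/(2035 + 3418) = (-8 + 1225)/5453 = 1217*(1/5453) = 1217/5453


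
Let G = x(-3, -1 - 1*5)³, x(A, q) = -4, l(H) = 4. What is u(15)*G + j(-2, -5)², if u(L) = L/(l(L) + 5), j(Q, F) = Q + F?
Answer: -173/3 ≈ -57.667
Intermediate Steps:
j(Q, F) = F + Q
G = -64 (G = (-4)³ = -64)
u(L) = L/9 (u(L) = L/(4 + 5) = L/9)
u(15)*G + j(-2, -5)² = ((⅑)*15)*(-64) + (-5 - 2)² = (5/3)*(-64) + (-7)² = -320/3 + 49 = -173/3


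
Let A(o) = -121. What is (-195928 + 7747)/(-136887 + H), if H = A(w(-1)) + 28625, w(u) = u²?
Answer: 188181/108383 ≈ 1.7363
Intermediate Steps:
H = 28504 (H = -121 + 28625 = 28504)
(-195928 + 7747)/(-136887 + H) = (-195928 + 7747)/(-136887 + 28504) = -188181/(-108383) = -188181*(-1/108383) = 188181/108383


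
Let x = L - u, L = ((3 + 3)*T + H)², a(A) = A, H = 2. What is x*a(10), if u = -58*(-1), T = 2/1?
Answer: 1380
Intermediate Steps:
T = 2 (T = 2*1 = 2)
u = 58
L = 196 (L = ((3 + 3)*2 + 2)² = (6*2 + 2)² = (12 + 2)² = 14² = 196)
x = 138 (x = 196 - 1*58 = 196 - 58 = 138)
x*a(10) = 138*10 = 1380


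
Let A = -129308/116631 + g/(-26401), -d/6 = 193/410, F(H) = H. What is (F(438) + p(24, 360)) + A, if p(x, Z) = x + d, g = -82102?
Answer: 291108989303131/631230881355 ≈ 461.18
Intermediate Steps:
d = -579/205 (d = -1158/410 = -6*193/410 = -579/205 ≈ -2.8244)
p(x, Z) = -579/205 + x (p(x, Z) = x - 579/205 = -579/205 + x)
A = 6161777854/3079175031 (A = -129308/116631 - 82102/(-26401) = -129308*1/116631 - 82102*(-1/26401) = -129308/116631 + 82102/26401 = 6161777854/3079175031 ≈ 2.0011)
(F(438) + p(24, 360)) + A = (438 + (-579/205 + 24)) + 6161777854/3079175031 = (438 + 4341/205) + 6161777854/3079175031 = 94131/205 + 6161777854/3079175031 = 291108989303131/631230881355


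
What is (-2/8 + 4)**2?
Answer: 225/16 ≈ 14.063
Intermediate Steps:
(-2/8 + 4)**2 = (-2*1/8 + 4)**2 = (-1/4 + 4)**2 = (15/4)**2 = 225/16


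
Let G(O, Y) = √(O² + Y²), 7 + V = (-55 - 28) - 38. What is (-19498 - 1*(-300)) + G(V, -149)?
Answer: -19198 + √38585 ≈ -19002.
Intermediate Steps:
V = -128 (V = -7 + ((-55 - 28) - 38) = -7 + (-83 - 38) = -7 - 121 = -128)
(-19498 - 1*(-300)) + G(V, -149) = (-19498 - 1*(-300)) + √((-128)² + (-149)²) = (-19498 + 300) + √(16384 + 22201) = -19198 + √38585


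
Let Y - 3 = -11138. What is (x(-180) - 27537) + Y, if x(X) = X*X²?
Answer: -5870672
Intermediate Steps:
Y = -11135 (Y = 3 - 11138 = -11135)
x(X) = X³
(x(-180) - 27537) + Y = ((-180)³ - 27537) - 11135 = (-5832000 - 27537) - 11135 = -5859537 - 11135 = -5870672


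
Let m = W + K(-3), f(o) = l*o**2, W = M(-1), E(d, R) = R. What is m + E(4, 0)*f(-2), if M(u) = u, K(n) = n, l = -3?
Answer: -4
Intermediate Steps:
W = -1
f(o) = -3*o**2
m = -4 (m = -1 - 3 = -4)
m + E(4, 0)*f(-2) = -4 + 0*(-3*(-2)**2) = -4 + 0*(-3*4) = -4 + 0*(-12) = -4 + 0 = -4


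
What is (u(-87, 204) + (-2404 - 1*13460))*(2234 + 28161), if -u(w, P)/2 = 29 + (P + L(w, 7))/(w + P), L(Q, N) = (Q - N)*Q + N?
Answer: -57132022540/117 ≈ -4.8831e+8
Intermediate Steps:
L(Q, N) = N + Q*(Q - N) (L(Q, N) = Q*(Q - N) + N = N + Q*(Q - N))
u(w, P) = -58 - 2*(7 + P + w² - 7*w)/(P + w) (u(w, P) = -2*(29 + (P + (7 + w² - 1*7*w))/(w + P)) = -2*(29 + (P + (7 + w² - 7*w))/(P + w)) = -2*(29 + (7 + P + w² - 7*w)/(P + w)) = -58 - 2*(7 + P + w² - 7*w)/(P + w))
(u(-87, 204) + (-2404 - 1*13460))*(2234 + 28161) = (2*(-7 - 1*(-87)² - 30*204 - 22*(-87))/(204 - 87) + (-2404 - 1*13460))*(2234 + 28161) = (2*(-7 - 1*7569 - 6120 + 1914)/117 + (-2404 - 13460))*30395 = (2*(1/117)*(-7 - 7569 - 6120 + 1914) - 15864)*30395 = (2*(1/117)*(-11782) - 15864)*30395 = (-23564/117 - 15864)*30395 = -1879652/117*30395 = -57132022540/117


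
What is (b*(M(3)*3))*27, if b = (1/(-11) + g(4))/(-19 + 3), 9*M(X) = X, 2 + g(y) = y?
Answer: -567/176 ≈ -3.2216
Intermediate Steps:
g(y) = -2 + y
M(X) = X/9
b = -21/176 (b = (1/(-11) + (-2 + 4))/(-19 + 3) = (-1/11 + 2)/(-16) = (21/11)*(-1/16) = -21/176 ≈ -0.11932)
(b*(M(3)*3))*27 = -21*(1/9)*3*3/176*27 = -7*3/176*27 = -21/176*1*27 = -21/176*27 = -567/176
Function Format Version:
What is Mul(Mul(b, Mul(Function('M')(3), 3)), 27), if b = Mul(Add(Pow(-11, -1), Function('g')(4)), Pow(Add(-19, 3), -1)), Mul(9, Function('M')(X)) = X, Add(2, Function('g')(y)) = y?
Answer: Rational(-567, 176) ≈ -3.2216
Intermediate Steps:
Function('g')(y) = Add(-2, y)
Function('M')(X) = Mul(Rational(1, 9), X)
b = Rational(-21, 176) (b = Mul(Add(Pow(-11, -1), Add(-2, 4)), Pow(Add(-19, 3), -1)) = Mul(Add(Rational(-1, 11), 2), Pow(-16, -1)) = Mul(Rational(21, 11), Rational(-1, 16)) = Rational(-21, 176) ≈ -0.11932)
Mul(Mul(b, Mul(Function('M')(3), 3)), 27) = Mul(Mul(Rational(-21, 176), Mul(Mul(Rational(1, 9), 3), 3)), 27) = Mul(Mul(Rational(-21, 176), Mul(Rational(1, 3), 3)), 27) = Mul(Mul(Rational(-21, 176), 1), 27) = Mul(Rational(-21, 176), 27) = Rational(-567, 176)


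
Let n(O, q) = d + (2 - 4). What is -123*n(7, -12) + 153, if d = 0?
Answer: 399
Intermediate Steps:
n(O, q) = -2 (n(O, q) = 0 + (2 - 4) = 0 - 2 = -2)
-123*n(7, -12) + 153 = -123*(-2) + 153 = 246 + 153 = 399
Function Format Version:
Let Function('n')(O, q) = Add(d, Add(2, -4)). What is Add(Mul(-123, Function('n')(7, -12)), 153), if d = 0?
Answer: 399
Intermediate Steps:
Function('n')(O, q) = -2 (Function('n')(O, q) = Add(0, Add(2, -4)) = Add(0, -2) = -2)
Add(Mul(-123, Function('n')(7, -12)), 153) = Add(Mul(-123, -2), 153) = Add(246, 153) = 399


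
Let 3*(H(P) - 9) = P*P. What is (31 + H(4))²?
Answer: 18496/9 ≈ 2055.1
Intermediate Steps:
H(P) = 9 + P²/3 (H(P) = 9 + (P*P)/3 = 9 + P²/3)
(31 + H(4))² = (31 + (9 + (⅓)*4²))² = (31 + (9 + (⅓)*16))² = (31 + (9 + 16/3))² = (31 + 43/3)² = (136/3)² = 18496/9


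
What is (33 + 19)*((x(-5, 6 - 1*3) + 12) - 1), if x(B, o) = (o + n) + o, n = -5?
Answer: 624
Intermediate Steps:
x(B, o) = -5 + 2*o (x(B, o) = (o - 5) + o = (-5 + o) + o = -5 + 2*o)
(33 + 19)*((x(-5, 6 - 1*3) + 12) - 1) = (33 + 19)*(((-5 + 2*(6 - 1*3)) + 12) - 1) = 52*(((-5 + 2*(6 - 3)) + 12) - 1) = 52*(((-5 + 2*3) + 12) - 1) = 52*(((-5 + 6) + 12) - 1) = 52*((1 + 12) - 1) = 52*(13 - 1) = 52*12 = 624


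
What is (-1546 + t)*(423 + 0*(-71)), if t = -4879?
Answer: -2717775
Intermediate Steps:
(-1546 + t)*(423 + 0*(-71)) = (-1546 - 4879)*(423 + 0*(-71)) = -6425*(423 + 0) = -6425*423 = -2717775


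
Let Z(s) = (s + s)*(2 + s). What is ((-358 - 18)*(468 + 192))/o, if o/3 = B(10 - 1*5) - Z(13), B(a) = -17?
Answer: 7520/37 ≈ 203.24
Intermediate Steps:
Z(s) = 2*s*(2 + s) (Z(s) = (2*s)*(2 + s) = 2*s*(2 + s))
o = -1221 (o = 3*(-17 - 2*13*(2 + 13)) = 3*(-17 - 2*13*15) = 3*(-17 - 1*390) = 3*(-17 - 390) = 3*(-407) = -1221)
((-358 - 18)*(468 + 192))/o = ((-358 - 18)*(468 + 192))/(-1221) = -376*660*(-1/1221) = -248160*(-1/1221) = 7520/37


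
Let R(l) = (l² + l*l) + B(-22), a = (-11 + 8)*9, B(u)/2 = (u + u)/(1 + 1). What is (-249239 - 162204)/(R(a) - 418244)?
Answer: 411443/416830 ≈ 0.98708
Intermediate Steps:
B(u) = 2*u (B(u) = 2*((u + u)/(1 + 1)) = 2*((2*u)/2) = 2*((2*u)*(½)) = 2*u)
a = -27 (a = -3*9 = -27)
R(l) = -44 + 2*l² (R(l) = (l² + l*l) + 2*(-22) = (l² + l²) - 44 = 2*l² - 44 = -44 + 2*l²)
(-249239 - 162204)/(R(a) - 418244) = (-249239 - 162204)/((-44 + 2*(-27)²) - 418244) = -411443/((-44 + 2*729) - 418244) = -411443/((-44 + 1458) - 418244) = -411443/(1414 - 418244) = -411443/(-416830) = -411443*(-1/416830) = 411443/416830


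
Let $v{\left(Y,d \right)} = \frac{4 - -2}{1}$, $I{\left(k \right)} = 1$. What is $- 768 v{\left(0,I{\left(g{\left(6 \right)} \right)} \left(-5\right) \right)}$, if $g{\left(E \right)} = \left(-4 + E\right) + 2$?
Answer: $-4608$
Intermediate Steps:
$g{\left(E \right)} = -2 + E$
$v{\left(Y,d \right)} = 6$ ($v{\left(Y,d \right)} = \left(4 + 2\right) 1 = 6 \cdot 1 = 6$)
$- 768 v{\left(0,I{\left(g{\left(6 \right)} \right)} \left(-5\right) \right)} = \left(-768\right) 6 = -4608$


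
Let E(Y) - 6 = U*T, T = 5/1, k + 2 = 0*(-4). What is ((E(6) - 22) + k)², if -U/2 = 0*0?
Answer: 324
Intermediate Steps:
U = 0 (U = -0*0 = -2*0 = 0)
k = -2 (k = -2 + 0*(-4) = -2 + 0 = -2)
T = 5 (T = 5*1 = 5)
E(Y) = 6 (E(Y) = 6 + 0*5 = 6 + 0 = 6)
((E(6) - 22) + k)² = ((6 - 22) - 2)² = (-16 - 2)² = (-18)² = 324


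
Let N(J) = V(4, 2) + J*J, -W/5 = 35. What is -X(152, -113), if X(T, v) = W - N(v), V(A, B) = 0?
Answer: 12944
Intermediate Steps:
W = -175 (W = -5*35 = -175)
N(J) = J² (N(J) = 0 + J*J = 0 + J² = J²)
X(T, v) = -175 - v²
-X(152, -113) = -(-175 - 1*(-113)²) = -(-175 - 1*12769) = -(-175 - 12769) = -1*(-12944) = 12944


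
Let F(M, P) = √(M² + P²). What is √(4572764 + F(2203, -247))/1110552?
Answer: √(4572764 + √4914218)/1110552 ≈ 0.0019260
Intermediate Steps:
√(4572764 + F(2203, -247))/1110552 = √(4572764 + √(2203² + (-247)²))/1110552 = √(4572764 + √(4853209 + 61009))*(1/1110552) = √(4572764 + √4914218)*(1/1110552) = √(4572764 + √4914218)/1110552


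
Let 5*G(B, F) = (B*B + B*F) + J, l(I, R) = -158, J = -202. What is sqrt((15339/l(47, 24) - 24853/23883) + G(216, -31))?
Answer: 7*sqrt(57055542868469010)/18867570 ≈ 88.620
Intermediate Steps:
G(B, F) = -202/5 + B**2/5 + B*F/5 (G(B, F) = ((B*B + B*F) - 202)/5 = ((B**2 + B*F) - 202)/5 = (-202 + B**2 + B*F)/5 = -202/5 + B**2/5 + B*F/5)
sqrt((15339/l(47, 24) - 24853/23883) + G(216, -31)) = sqrt((15339/(-158) - 24853/23883) + (-202/5 + (1/5)*216**2 + (1/5)*216*(-31))) = sqrt((15339*(-1/158) - 24853*1/23883) + (-202/5 + (1/5)*46656 - 6696/5)) = sqrt((-15339/158 - 24853/23883) + (-202/5 + 46656/5 - 6696/5)) = sqrt(-370268111/3773514 + 39758/5) = sqrt(148176029057/18867570) = 7*sqrt(57055542868469010)/18867570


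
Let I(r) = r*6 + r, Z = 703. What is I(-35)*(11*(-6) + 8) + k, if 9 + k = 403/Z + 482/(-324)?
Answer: 1617190949/113886 ≈ 14200.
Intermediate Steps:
I(r) = 7*r (I(r) = 6*r + r = 7*r)
k = -1129111/113886 (k = -9 + (403/703 + 482/(-324)) = -9 + (403*(1/703) + 482*(-1/324)) = -9 + (403/703 - 241/162) = -9 - 104137/113886 = -1129111/113886 ≈ -9.9144)
I(-35)*(11*(-6) + 8) + k = (7*(-35))*(11*(-6) + 8) - 1129111/113886 = -245*(-66 + 8) - 1129111/113886 = -245*(-58) - 1129111/113886 = 14210 - 1129111/113886 = 1617190949/113886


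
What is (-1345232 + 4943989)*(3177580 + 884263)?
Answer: 14617585929151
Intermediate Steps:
(-1345232 + 4943989)*(3177580 + 884263) = 3598757*4061843 = 14617585929151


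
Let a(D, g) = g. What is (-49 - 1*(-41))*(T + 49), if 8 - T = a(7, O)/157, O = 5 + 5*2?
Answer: -71472/157 ≈ -455.24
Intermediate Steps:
O = 15 (O = 5 + 10 = 15)
T = 1241/157 (T = 8 - 15/157 = 1241/157 ≈ 7.9045)
(-49 - 1*(-41))*(T + 49) = (-49 - 1*(-41))*(1241/157 + 49) = (-49 + 41)*(8934/157) = -8*8934/157 = -71472/157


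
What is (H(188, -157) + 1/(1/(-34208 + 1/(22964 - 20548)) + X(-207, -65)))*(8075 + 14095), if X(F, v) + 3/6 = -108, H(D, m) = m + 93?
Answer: -8483428606964420/5978100397 ≈ -1.4191e+6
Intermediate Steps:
H(D, m) = 93 + m
X(F, v) = -217/2 (X(F, v) = -1/2 - 108 = -217/2)
(H(188, -157) + 1/(1/(-34208 + 1/(22964 - 20548)) + X(-207, -65)))*(8075 + 14095) = ((93 - 157) + 1/(1/(-34208 + 1/(22964 - 20548)) - 217/2))*(8075 + 14095) = (-64 + 1/(1/(-34208 + 1/2416) - 217/2))*22170 = (-64 + 1/(1/(-82646527/2416) - 217/2))*22170 = (-64 + 1/(-2416/82646527 - 217/2))*22170 = (-64 + 1/(-17934301191/165293054))*22170 = (-64 - 165293054/17934301191)*22170 = -1147960569278/17934301191*22170 = -8483428606964420/5978100397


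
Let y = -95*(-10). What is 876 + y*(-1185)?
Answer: -1124874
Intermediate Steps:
y = 950
876 + y*(-1185) = 876 + 950*(-1185) = 876 - 1125750 = -1124874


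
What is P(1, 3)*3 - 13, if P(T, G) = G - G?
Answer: -13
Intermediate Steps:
P(T, G) = 0
P(1, 3)*3 - 13 = 0*3 - 13 = 0 - 13 = -13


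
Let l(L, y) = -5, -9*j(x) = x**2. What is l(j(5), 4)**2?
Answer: 25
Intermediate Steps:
j(x) = -x**2/9
l(j(5), 4)**2 = (-5)**2 = 25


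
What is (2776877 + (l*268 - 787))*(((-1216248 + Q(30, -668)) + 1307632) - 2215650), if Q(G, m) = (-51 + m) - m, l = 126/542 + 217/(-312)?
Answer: -9588573322615927/1626 ≈ -5.8970e+12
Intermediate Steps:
l = -39151/84552 (l = 126*(1/542) + 217*(-1/312) = 63/271 - 217/312 = -39151/84552 ≈ -0.46304)
Q(G, m) = -51
(2776877 + (l*268 - 787))*(((-1216248 + Q(30, -668)) + 1307632) - 2215650) = (2776877 + (-39151/84552*268 - 787))*(((-1216248 - 51) + 1307632) - 2215650) = (2776877 + (-2623117/21138 - 787))*((-1216299 + 1307632) - 2215650) = (2776877 - 19258723/21138)*(91333 - 2215650) = (58678367303/21138)*(-2124317) = -9588573322615927/1626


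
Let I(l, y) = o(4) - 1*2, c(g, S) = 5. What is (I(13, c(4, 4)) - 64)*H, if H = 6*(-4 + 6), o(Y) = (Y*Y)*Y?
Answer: -24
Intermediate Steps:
o(Y) = Y³ (o(Y) = Y²*Y = Y³)
I(l, y) = 62 (I(l, y) = 4³ - 1*2 = 64 - 2 = 62)
H = 12 (H = 6*2 = 12)
(I(13, c(4, 4)) - 64)*H = (62 - 64)*12 = -2*12 = -24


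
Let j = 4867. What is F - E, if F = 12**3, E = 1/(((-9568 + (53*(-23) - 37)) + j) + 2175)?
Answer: 6535297/3782 ≈ 1728.0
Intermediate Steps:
E = -1/3782 (E = 1/(((-9568 + (53*(-23) - 37)) + 4867) + 2175) = 1/(((-9568 + (-1219 - 37)) + 4867) + 2175) = 1/(((-9568 - 1256) + 4867) + 2175) = 1/((-10824 + 4867) + 2175) = 1/(-5957 + 2175) = 1/(-3782) = -1/3782 ≈ -0.00026441)
F = 1728
F - E = 1728 - 1*(-1/3782) = 1728 + 1/3782 = 6535297/3782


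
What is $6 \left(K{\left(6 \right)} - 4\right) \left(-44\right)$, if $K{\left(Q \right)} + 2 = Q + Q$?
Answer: $-1584$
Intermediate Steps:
$K{\left(Q \right)} = -2 + 2 Q$ ($K{\left(Q \right)} = -2 + \left(Q + Q\right) = -2 + 2 Q$)
$6 \left(K{\left(6 \right)} - 4\right) \left(-44\right) = 6 \left(\left(-2 + 2 \cdot 6\right) - 4\right) \left(-44\right) = 6 \left(\left(-2 + 12\right) - 4\right) \left(-44\right) = 6 \left(10 - 4\right) \left(-44\right) = 6 \cdot 6 \left(-44\right) = 36 \left(-44\right) = -1584$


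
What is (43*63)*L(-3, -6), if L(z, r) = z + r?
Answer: -24381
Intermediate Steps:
L(z, r) = r + z
(43*63)*L(-3, -6) = (43*63)*(-6 - 3) = 2709*(-9) = -24381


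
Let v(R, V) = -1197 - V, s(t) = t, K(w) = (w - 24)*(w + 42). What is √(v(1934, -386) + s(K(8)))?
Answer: 3*I*√179 ≈ 40.137*I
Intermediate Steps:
K(w) = (-24 + w)*(42 + w)
√(v(1934, -386) + s(K(8))) = √((-1197 - 1*(-386)) + (-1008 + 8² + 18*8)) = √((-1197 + 386) + (-1008 + 64 + 144)) = √(-811 - 800) = √(-1611) = 3*I*√179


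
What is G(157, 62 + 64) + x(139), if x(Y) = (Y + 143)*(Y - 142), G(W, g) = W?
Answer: -689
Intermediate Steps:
x(Y) = (-142 + Y)*(143 + Y) (x(Y) = (143 + Y)*(-142 + Y) = (-142 + Y)*(143 + Y))
G(157, 62 + 64) + x(139) = 157 + (-20306 + 139 + 139**2) = 157 + (-20306 + 139 + 19321) = 157 - 846 = -689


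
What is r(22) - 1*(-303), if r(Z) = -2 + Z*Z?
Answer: 785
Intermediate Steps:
r(Z) = -2 + Z²
r(22) - 1*(-303) = (-2 + 22²) - 1*(-303) = (-2 + 484) + 303 = 482 + 303 = 785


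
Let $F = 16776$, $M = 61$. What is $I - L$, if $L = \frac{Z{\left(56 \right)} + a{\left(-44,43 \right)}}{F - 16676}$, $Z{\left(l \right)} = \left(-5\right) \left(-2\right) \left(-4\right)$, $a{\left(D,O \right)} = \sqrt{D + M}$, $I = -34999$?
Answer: $- \frac{174993}{5} - \frac{\sqrt{17}}{100} \approx -34999.0$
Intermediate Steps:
$a{\left(D,O \right)} = \sqrt{61 + D}$ ($a{\left(D,O \right)} = \sqrt{D + 61} = \sqrt{61 + D}$)
$Z{\left(l \right)} = -40$ ($Z{\left(l \right)} = 10 \left(-4\right) = -40$)
$L = - \frac{2}{5} + \frac{\sqrt{17}}{100}$ ($L = \frac{-40 + \sqrt{61 - 44}}{16776 - 16676} = \frac{-40 + \sqrt{17}}{100} = \left(-40 + \sqrt{17}\right) \frac{1}{100} = - \frac{2}{5} + \frac{\sqrt{17}}{100} \approx -0.35877$)
$I - L = -34999 - \left(- \frac{2}{5} + \frac{\sqrt{17}}{100}\right) = -34999 + \left(\frac{2}{5} - \frac{\sqrt{17}}{100}\right) = - \frac{174993}{5} - \frac{\sqrt{17}}{100}$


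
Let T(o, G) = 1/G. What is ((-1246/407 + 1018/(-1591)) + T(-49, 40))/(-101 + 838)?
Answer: -2573539/515929480 ≈ -0.0049882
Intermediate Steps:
((-1246/407 + 1018/(-1591)) + T(-49, 40))/(-101 + 838) = ((-1246/407 + 1018/(-1591)) + 1/40)/(-101 + 838) = ((-1246*1/407 + 1018*(-1/1591)) + 1/40)/737 = ((-1246/407 - 1018/1591) + 1/40)*(1/737) = (-64776/17501 + 1/40)*(1/737) = -2573539/700040*1/737 = -2573539/515929480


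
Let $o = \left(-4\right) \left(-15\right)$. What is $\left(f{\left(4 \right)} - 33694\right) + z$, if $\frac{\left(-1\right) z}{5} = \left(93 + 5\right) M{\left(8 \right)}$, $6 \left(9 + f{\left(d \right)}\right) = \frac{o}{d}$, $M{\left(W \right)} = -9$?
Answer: $- \frac{58581}{2} \approx -29291.0$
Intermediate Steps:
$o = 60$
$f{\left(d \right)} = -9 + \frac{10}{d}$ ($f{\left(d \right)} = -9 + \frac{60 \frac{1}{d}}{6} = -9 + \frac{10}{d}$)
$z = 4410$ ($z = - 5 \left(93 + 5\right) \left(-9\right) = - 5 \cdot 98 \left(-9\right) = \left(-5\right) \left(-882\right) = 4410$)
$\left(f{\left(4 \right)} - 33694\right) + z = \left(\left(-9 + \frac{10}{4}\right) - 33694\right) + 4410 = \left(\left(-9 + 10 \cdot \frac{1}{4}\right) - 33694\right) + 4410 = \left(\left(-9 + \frac{5}{2}\right) - 33694\right) + 4410 = \left(- \frac{13}{2} - 33694\right) + 4410 = - \frac{67401}{2} + 4410 = - \frac{58581}{2}$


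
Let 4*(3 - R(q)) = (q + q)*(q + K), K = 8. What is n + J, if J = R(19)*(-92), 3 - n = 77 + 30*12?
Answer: 22888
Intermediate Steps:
R(q) = 3 - q*(8 + q)/2 (R(q) = 3 - (q + q)*(q + 8)/4 = 3 - 2*q*(8 + q)/4 = 3 - q*(8 + q)/2)
n = -434 (n = 3 - (77 + 30*12) = 3 - (77 + 360) = 3 - 1*437 = 3 - 437 = -434)
J = 23322 (J = (3 - 4*19 - ½*19²)*(-92) = (3 - 76 - ½*361)*(-92) = (3 - 76 - 361/2)*(-92) = -507/2*(-92) = 23322)
n + J = -434 + 23322 = 22888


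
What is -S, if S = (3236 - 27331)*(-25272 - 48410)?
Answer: -1775367790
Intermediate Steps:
S = 1775367790 (S = -24095*(-73682) = 1775367790)
-S = -1*1775367790 = -1775367790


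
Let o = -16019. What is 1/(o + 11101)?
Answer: -1/4918 ≈ -0.00020333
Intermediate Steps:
1/(o + 11101) = 1/(-16019 + 11101) = 1/(-4918) = -1/4918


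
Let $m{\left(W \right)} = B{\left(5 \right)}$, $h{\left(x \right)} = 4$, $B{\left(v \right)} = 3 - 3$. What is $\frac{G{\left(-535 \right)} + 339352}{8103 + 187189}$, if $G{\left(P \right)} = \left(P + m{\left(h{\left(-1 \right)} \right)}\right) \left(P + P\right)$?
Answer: $\frac{455901}{97646} \approx 4.6689$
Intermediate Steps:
$B{\left(v \right)} = 0$
$m{\left(W \right)} = 0$
$G{\left(P \right)} = 2 P^{2}$ ($G{\left(P \right)} = \left(P + 0\right) \left(P + P\right) = P 2 P = 2 P^{2}$)
$\frac{G{\left(-535 \right)} + 339352}{8103 + 187189} = \frac{2 \left(-535\right)^{2} + 339352}{8103 + 187189} = \frac{2 \cdot 286225 + 339352}{195292} = \left(572450 + 339352\right) \frac{1}{195292} = 911802 \cdot \frac{1}{195292} = \frac{455901}{97646}$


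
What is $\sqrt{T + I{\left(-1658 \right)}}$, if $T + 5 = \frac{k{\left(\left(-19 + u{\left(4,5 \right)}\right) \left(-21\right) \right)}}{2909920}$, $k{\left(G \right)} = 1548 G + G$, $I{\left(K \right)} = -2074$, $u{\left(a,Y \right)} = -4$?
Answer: $\frac{i \sqrt{1100127176549310}}{727480} \approx 45.593 i$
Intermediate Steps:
$k{\left(G \right)} = 1549 G$
$T = - \frac{13801433}{2909920}$ ($T = -5 + \frac{1549 \left(-19 - 4\right) \left(-21\right)}{2909920} = -5 + 1549 \left(\left(-23\right) \left(-21\right)\right) \frac{1}{2909920} = -5 + 1549 \cdot 483 \cdot \frac{1}{2909920} = -5 + 748167 \cdot \frac{1}{2909920} = -5 + \frac{748167}{2909920} = - \frac{13801433}{2909920} \approx -4.7429$)
$\sqrt{T + I{\left(-1658 \right)}} = \sqrt{- \frac{13801433}{2909920} - 2074} = \sqrt{- \frac{6048975513}{2909920}} = \frac{i \sqrt{1100127176549310}}{727480}$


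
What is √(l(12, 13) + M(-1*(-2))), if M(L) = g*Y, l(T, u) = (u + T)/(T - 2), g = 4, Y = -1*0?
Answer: √10/2 ≈ 1.5811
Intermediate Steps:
Y = 0
l(T, u) = (T + u)/(-2 + T)
M(L) = 0 (M(L) = 4*0 = 0)
√(l(12, 13) + M(-1*(-2))) = √((12 + 13)/(-2 + 12) + 0) = √(25/10 + 0) = √((⅒)*25 + 0) = √(5/2 + 0) = √(5/2) = √10/2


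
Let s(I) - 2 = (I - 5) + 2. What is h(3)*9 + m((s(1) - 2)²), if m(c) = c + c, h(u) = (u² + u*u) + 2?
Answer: 188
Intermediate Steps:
s(I) = -1 + I (s(I) = 2 + ((I - 5) + 2) = 2 + ((-5 + I) + 2) = 2 + (-3 + I) = -1 + I)
h(u) = 2 + 2*u² (h(u) = (u² + u²) + 2 = 2*u² + 2 = 2 + 2*u²)
m(c) = 2*c
h(3)*9 + m((s(1) - 2)²) = (2 + 2*3²)*9 + 2*((-1 + 1) - 2)² = (2 + 2*9)*9 + 2*(0 - 2)² = (2 + 18)*9 + 2*(-2)² = 20*9 + 2*4 = 180 + 8 = 188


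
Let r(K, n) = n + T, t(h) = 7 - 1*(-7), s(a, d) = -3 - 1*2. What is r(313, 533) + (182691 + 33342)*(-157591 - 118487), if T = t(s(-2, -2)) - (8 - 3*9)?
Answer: -59641958008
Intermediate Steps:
s(a, d) = -5 (s(a, d) = -3 - 2 = -5)
t(h) = 14 (t(h) = 7 + 7 = 14)
T = 33 (T = 14 - (8 - 3*9) = 14 - (8 - 27) = 14 - 1*(-19) = 14 + 19 = 33)
r(K, n) = 33 + n (r(K, n) = n + 33 = 33 + n)
r(313, 533) + (182691 + 33342)*(-157591 - 118487) = (33 + 533) + (182691 + 33342)*(-157591 - 118487) = 566 + 216033*(-276078) = 566 - 59641958574 = -59641958008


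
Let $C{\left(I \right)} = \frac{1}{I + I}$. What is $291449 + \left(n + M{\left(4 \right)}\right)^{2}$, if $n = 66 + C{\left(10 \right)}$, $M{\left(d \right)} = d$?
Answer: $\frac{118542401}{400} \approx 2.9636 \cdot 10^{5}$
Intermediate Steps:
$C{\left(I \right)} = \frac{1}{2 I}$
$n = \frac{1321}{20}$ ($n = 66 + \frac{1}{2 \cdot 10} = 66 + \frac{1}{2} \cdot \frac{1}{10} = 66 + \frac{1}{20} = \frac{1321}{20} \approx 66.05$)
$291449 + \left(n + M{\left(4 \right)}\right)^{2} = 291449 + \left(\frac{1321}{20} + 4\right)^{2} = 291449 + \left(\frac{1401}{20}\right)^{2} = 291449 + \frac{1962801}{400} = \frac{118542401}{400}$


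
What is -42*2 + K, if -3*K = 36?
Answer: -96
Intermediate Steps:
K = -12 (K = -⅓*36 = -12)
-42*2 + K = -42*2 - 12 = -84 - 12 = -96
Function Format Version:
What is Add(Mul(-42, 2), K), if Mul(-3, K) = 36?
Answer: -96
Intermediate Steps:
K = -12 (K = Mul(Rational(-1, 3), 36) = -12)
Add(Mul(-42, 2), K) = Add(Mul(-42, 2), -12) = Add(-84, -12) = -96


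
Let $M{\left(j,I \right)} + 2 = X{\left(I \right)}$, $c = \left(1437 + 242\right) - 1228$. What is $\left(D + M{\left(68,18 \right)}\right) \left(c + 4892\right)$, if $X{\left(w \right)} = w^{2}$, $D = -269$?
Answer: $283179$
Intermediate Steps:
$c = 451$ ($c = 1679 - 1228 = 451$)
$M{\left(j,I \right)} = -2 + I^{2}$
$\left(D + M{\left(68,18 \right)}\right) \left(c + 4892\right) = \left(-269 - \left(2 - 18^{2}\right)\right) \left(451 + 4892\right) = \left(-269 + \left(-2 + 324\right)\right) 5343 = \left(-269 + 322\right) 5343 = 53 \cdot 5343 = 283179$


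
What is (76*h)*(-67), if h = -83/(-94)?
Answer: -211318/47 ≈ -4496.1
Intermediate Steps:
h = 83/94 (h = -83*(-1/94) = 83/94 ≈ 0.88298)
(76*h)*(-67) = (76*(83/94))*(-67) = (3154/47)*(-67) = -211318/47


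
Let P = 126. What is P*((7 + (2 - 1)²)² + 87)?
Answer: 19026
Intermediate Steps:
P*((7 + (2 - 1)²)² + 87) = 126*((7 + (2 - 1)²)² + 87) = 126*((7 + 1²)² + 87) = 126*((7 + 1)² + 87) = 126*(8² + 87) = 126*(64 + 87) = 126*151 = 19026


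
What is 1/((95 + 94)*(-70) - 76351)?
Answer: -1/89581 ≈ -1.1163e-5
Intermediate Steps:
1/((95 + 94)*(-70) - 76351) = 1/(189*(-70) - 76351) = 1/(-13230 - 76351) = 1/(-89581) = -1/89581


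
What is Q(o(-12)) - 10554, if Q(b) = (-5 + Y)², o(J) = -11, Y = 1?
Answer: -10538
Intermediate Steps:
Q(b) = 16 (Q(b) = (-5 + 1)² = (-4)² = 16)
Q(o(-12)) - 10554 = 16 - 10554 = -10538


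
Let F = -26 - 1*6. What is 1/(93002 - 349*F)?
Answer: 1/104170 ≈ 9.5997e-6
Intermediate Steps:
F = -32 (F = -26 - 6 = -32)
1/(93002 - 349*F) = 1/(93002 - 349*(-32)) = 1/(93002 + 11168) = 1/104170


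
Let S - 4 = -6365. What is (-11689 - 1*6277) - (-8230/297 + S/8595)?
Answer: -5087716847/283635 ≈ -17938.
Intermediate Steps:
S = -6361 (S = 4 - 6365 = -6361)
(-11689 - 1*6277) - (-8230/297 + S/8595) = (-11689 - 1*6277) - (-8230/297 - 6361/8595) = (-11689 - 6277) - (-8230*1/297 - 6361*1/8595) = -17966 - (-8230/297 - 6361/8595) = -17966 - 1*(-8069563/283635) = -17966 + 8069563/283635 = -5087716847/283635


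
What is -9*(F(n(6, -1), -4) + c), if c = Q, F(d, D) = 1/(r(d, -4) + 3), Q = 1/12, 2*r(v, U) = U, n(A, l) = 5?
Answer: -39/4 ≈ -9.7500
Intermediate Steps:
r(v, U) = U/2
Q = 1/12 ≈ 0.083333
F(d, D) = 1 (F(d, D) = 1/((½)*(-4) + 3) = 1/(-2 + 3) = 1/1 = 1)
c = 1/12 ≈ 0.083333
-9*(F(n(6, -1), -4) + c) = -9*(1 + 1/12) = -9*13/12 = -39/4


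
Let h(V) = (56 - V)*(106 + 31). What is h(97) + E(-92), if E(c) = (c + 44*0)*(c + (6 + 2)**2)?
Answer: -3041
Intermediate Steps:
h(V) = 7672 - 137*V (h(V) = (56 - V)*137 = 7672 - 137*V)
E(c) = c*(64 + c) (E(c) = (c + 0)*(c + 8**2) = c*(c + 64) = c*(64 + c))
h(97) + E(-92) = (7672 - 137*97) - 92*(64 - 92) = (7672 - 13289) - 92*(-28) = -5617 + 2576 = -3041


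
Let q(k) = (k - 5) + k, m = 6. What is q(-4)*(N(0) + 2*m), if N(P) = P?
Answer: -156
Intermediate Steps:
q(k) = -5 + 2*k (q(k) = (-5 + k) + k = -5 + 2*k)
q(-4)*(N(0) + 2*m) = (-5 + 2*(-4))*(0 + 2*6) = (-5 - 8)*(0 + 12) = -13*12 = -156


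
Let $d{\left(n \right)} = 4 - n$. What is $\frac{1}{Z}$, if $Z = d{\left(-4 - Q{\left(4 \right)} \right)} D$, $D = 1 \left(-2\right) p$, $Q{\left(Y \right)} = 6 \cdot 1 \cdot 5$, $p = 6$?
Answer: $- \frac{1}{456} \approx -0.002193$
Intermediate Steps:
$Q{\left(Y \right)} = 30$ ($Q{\left(Y \right)} = 6 \cdot 5 = 30$)
$D = -12$ ($D = 1 \left(-2\right) 6 = \left(-2\right) 6 = -12$)
$Z = -456$ ($Z = \left(4 - \left(-4 - 30\right)\right) \left(-12\right) = \left(4 - -34\right) \left(-12\right) = \left(4 + 34\right) \left(-12\right) = 38 \left(-12\right) = -456$)
$\frac{1}{Z} = \frac{1}{-456} = - \frac{1}{456}$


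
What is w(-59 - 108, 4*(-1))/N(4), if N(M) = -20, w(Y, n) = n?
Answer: ⅕ ≈ 0.20000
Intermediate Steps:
w(-59 - 108, 4*(-1))/N(4) = (4*(-1))/(-20) = -4*(-1/20) = ⅕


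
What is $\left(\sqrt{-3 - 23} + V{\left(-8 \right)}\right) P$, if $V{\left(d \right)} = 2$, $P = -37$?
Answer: $-74 - 37 i \sqrt{26} \approx -74.0 - 188.66 i$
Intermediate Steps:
$\left(\sqrt{-3 - 23} + V{\left(-8 \right)}\right) P = \left(\sqrt{-3 - 23} + 2\right) \left(-37\right) = \left(\sqrt{-26} + 2\right) \left(-37\right) = \left(i \sqrt{26} + 2\right) \left(-37\right) = \left(2 + i \sqrt{26}\right) \left(-37\right) = -74 - 37 i \sqrt{26}$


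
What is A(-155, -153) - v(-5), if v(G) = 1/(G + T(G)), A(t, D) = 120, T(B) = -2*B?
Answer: 599/5 ≈ 119.80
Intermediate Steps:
v(G) = -1/G (v(G) = 1/(G - 2*G) = 1/(-G) = -1/G)
A(-155, -153) - v(-5) = 120 - (-1)/(-5) = 120 - (-1)*(-1)/5 = 120 - 1*⅕ = 120 - ⅕ = 599/5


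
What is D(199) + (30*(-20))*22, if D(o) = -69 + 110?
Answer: -13159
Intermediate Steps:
D(o) = 41
D(199) + (30*(-20))*22 = 41 + (30*(-20))*22 = 41 - 600*22 = 41 - 13200 = -13159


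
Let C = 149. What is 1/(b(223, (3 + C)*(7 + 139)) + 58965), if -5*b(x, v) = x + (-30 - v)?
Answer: 5/316824 ≈ 1.5782e-5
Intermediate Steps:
b(x, v) = 6 - x/5 + v/5 (b(x, v) = -(x + (-30 - v))/5 = -(-30 + x - v)/5 = 6 - x/5 + v/5)
1/(b(223, (3 + C)*(7 + 139)) + 58965) = 1/((6 - 1/5*223 + ((3 + 149)*(7 + 139))/5) + 58965) = 1/((6 - 223/5 + (152*146)/5) + 58965) = 1/((6 - 223/5 + (1/5)*22192) + 58965) = 1/((6 - 223/5 + 22192/5) + 58965) = 1/(21999/5 + 58965) = 1/(316824/5) = 5/316824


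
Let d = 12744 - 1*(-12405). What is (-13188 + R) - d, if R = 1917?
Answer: -36420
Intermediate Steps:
d = 25149 (d = 12744 + 12405 = 25149)
(-13188 + R) - d = (-13188 + 1917) - 1*25149 = -11271 - 25149 = -36420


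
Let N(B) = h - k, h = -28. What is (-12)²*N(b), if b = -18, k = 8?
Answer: -5184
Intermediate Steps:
N(B) = -36 (N(B) = -28 - 1*8 = -28 - 8 = -36)
(-12)²*N(b) = (-12)²*(-36) = 144*(-36) = -5184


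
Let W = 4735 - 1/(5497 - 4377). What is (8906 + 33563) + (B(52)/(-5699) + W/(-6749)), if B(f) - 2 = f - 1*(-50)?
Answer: 1829450998774659/43078057120 ≈ 42468.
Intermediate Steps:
B(f) = 52 + f (B(f) = 2 + (f - 1*(-50)) = 2 + (f + 50) = 2 + (50 + f) = 52 + f)
W = 5303199/1120 (W = 4735 - 1/1120 = 5303199/1120 ≈ 4735.0)
(8906 + 33563) + (B(52)/(-5699) + W/(-6749)) = (8906 + 33563) + ((52 + 52)/(-5699) + (5303199/1120)/(-6749)) = 42469 + (104*(-1/5699) + (5303199/1120)*(-1/6749)) = 42469 + (-104/5699 - 5303199/7558880) = 42469 - 31009054621/43078057120 = 1829450998774659/43078057120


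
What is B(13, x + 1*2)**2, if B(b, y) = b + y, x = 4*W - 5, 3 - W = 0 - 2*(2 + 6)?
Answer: 7396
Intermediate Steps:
W = 19 (W = 3 - (0 - 2*(2 + 6)) = 3 - (0 - 2*8) = 3 - (0 - 16) = 3 - 1*(-16) = 3 + 16 = 19)
x = 71 (x = 4*19 - 5 = 76 - 5 = 71)
B(13, x + 1*2)**2 = (13 + (71 + 1*2))**2 = (13 + (71 + 2))**2 = (13 + 73)**2 = 86**2 = 7396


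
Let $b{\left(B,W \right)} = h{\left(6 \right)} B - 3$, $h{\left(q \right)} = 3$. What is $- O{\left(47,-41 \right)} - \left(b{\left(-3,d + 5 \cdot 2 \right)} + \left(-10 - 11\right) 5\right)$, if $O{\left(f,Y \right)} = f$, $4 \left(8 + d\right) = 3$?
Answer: $70$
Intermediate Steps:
$d = - \frac{29}{4}$ ($d = -8 + \frac{1}{4} \cdot 3 = -8 + \frac{3}{4} = - \frac{29}{4} \approx -7.25$)
$b{\left(B,W \right)} = -3 + 3 B$ ($b{\left(B,W \right)} = 3 B - 3 = -3 + 3 B$)
$- O{\left(47,-41 \right)} - \left(b{\left(-3,d + 5 \cdot 2 \right)} + \left(-10 - 11\right) 5\right) = \left(-1\right) 47 - \left(\left(-3 + 3 \left(-3\right)\right) + \left(-10 - 11\right) 5\right) = -47 - \left(\left(-3 - 9\right) + \left(-10 - 11\right) 5\right) = -47 - \left(-12 - 105\right) = -47 - -117 = -47 + 117 = 70$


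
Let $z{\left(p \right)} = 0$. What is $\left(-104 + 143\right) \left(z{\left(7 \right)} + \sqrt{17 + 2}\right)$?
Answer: $39 \sqrt{19} \approx 170.0$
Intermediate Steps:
$\left(-104 + 143\right) \left(z{\left(7 \right)} + \sqrt{17 + 2}\right) = \left(-104 + 143\right) \left(0 + \sqrt{17 + 2}\right) = 39 \left(0 + \sqrt{19}\right) = 39 \sqrt{19}$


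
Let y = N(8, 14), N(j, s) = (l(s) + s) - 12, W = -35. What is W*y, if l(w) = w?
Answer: -560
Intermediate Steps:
N(j, s) = -12 + 2*s (N(j, s) = (s + s) - 12 = 2*s - 12 = -12 + 2*s)
y = 16 (y = -12 + 2*14 = -12 + 28 = 16)
W*y = -35*16 = -560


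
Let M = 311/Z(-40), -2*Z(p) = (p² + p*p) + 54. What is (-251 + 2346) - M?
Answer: 3408876/1627 ≈ 2095.2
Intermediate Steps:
Z(p) = -27 - p² (Z(p) = -((p² + p*p) + 54)/2 = -((p² + p²) + 54)/2 = -(2*p² + 54)/2 = -(54 + 2*p²)/2 = -27 - p²)
M = -311/1627 (M = 311/(-27 - 1*(-40)²) = 311/(-27 - 1*1600) = 311/(-27 - 1600) = 311/(-1627) = 311*(-1/1627) = -311/1627 ≈ -0.19115)
(-251 + 2346) - M = (-251 + 2346) - 1*(-311/1627) = 2095 + 311/1627 = 3408876/1627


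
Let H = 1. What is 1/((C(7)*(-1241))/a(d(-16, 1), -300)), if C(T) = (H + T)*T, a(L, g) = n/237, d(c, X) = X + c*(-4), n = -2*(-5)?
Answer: -5/8235276 ≈ -6.0714e-7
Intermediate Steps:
n = 10
d(c, X) = X - 4*c
a(L, g) = 10/237
C(T) = T*(1 + T) (C(T) = (1 + T)*T = T*(1 + T))
1/((C(7)*(-1241))/a(d(-16, 1), -300)) = 1/(((7*(1 + 7))*(-1241))/(10/237)) = 1/(((7*8)*(-1241))*(237/10)) = 1/((56*(-1241))*(237/10)) = 1/(-69496*237/10) = 1/(-8235276/5) = -5/8235276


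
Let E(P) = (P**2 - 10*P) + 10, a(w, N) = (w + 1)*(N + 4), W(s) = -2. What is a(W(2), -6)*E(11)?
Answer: 42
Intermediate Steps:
a(w, N) = (1 + w)*(4 + N)
E(P) = 10 + P**2 - 10*P
a(W(2), -6)*E(11) = (4 - 6 + 4*(-2) - 6*(-2))*(10 + 11**2 - 10*11) = (4 - 6 - 8 + 12)*(10 + 121 - 110) = 2*21 = 42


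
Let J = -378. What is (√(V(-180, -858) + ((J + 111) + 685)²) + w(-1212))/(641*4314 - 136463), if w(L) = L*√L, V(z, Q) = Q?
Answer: √173866/2628811 - 2424*I*√303/2628811 ≈ 0.00015862 - 0.016051*I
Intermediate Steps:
w(L) = L^(3/2)
(√(V(-180, -858) + ((J + 111) + 685)²) + w(-1212))/(641*4314 - 136463) = (√(-858 + ((-378 + 111) + 685)²) + (-1212)^(3/2))/(641*4314 - 136463) = (√(-858 + (-267 + 685)²) - 2424*I*√303)/(2765274 - 136463) = (√(-858 + 418²) - 2424*I*√303)/2628811 = (√(-858 + 174724) - 2424*I*√303)*(1/2628811) = (√173866 - 2424*I*√303)*(1/2628811) = √173866/2628811 - 2424*I*√303/2628811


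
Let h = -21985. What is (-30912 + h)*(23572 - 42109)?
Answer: 980551689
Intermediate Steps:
(-30912 + h)*(23572 - 42109) = (-30912 - 21985)*(23572 - 42109) = -52897*(-18537) = 980551689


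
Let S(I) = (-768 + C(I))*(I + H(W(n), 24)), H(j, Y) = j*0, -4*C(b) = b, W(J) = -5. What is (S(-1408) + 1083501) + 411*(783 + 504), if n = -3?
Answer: 2198186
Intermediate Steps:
C(b) = -b/4
H(j, Y) = 0
S(I) = I*(-768 - I/4) (S(I) = (-768 - I/4)*(I + 0) = (-768 - I/4)*I = I*(-768 - I/4))
(S(-1408) + 1083501) + 411*(783 + 504) = ((1/4)*(-1408)*(-3072 - 1*(-1408)) + 1083501) + 411*(783 + 504) = ((1/4)*(-1408)*(-3072 + 1408) + 1083501) + 411*1287 = ((1/4)*(-1408)*(-1664) + 1083501) + 528957 = (585728 + 1083501) + 528957 = 1669229 + 528957 = 2198186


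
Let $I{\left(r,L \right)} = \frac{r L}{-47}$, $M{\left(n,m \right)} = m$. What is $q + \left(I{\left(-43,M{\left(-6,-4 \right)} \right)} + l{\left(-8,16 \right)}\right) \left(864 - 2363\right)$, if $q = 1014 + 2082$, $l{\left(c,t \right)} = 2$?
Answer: $\frac{262434}{47} \approx 5583.7$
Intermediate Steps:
$q = 3096$
$I{\left(r,L \right)} = - \frac{L r}{47}$ ($I{\left(r,L \right)} = L r \left(- \frac{1}{47}\right) = - \frac{L r}{47}$)
$q + \left(I{\left(-43,M{\left(-6,-4 \right)} \right)} + l{\left(-8,16 \right)}\right) \left(864 - 2363\right) = 3096 + \left(\left(- \frac{1}{47}\right) \left(-4\right) \left(-43\right) + 2\right) \left(864 - 2363\right) = 3096 + \left(- \frac{172}{47} + 2\right) \left(-1499\right) = 3096 - - \frac{116922}{47} = 3096 + \frac{116922}{47} = \frac{262434}{47}$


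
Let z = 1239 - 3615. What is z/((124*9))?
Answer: -66/31 ≈ -2.1290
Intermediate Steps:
z = -2376
z/((124*9)) = -2376/(124*9) = -2376/1116 = -2376*1/1116 = -66/31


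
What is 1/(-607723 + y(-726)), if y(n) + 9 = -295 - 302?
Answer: -1/608329 ≈ -1.6438e-6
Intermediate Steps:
y(n) = -606 (y(n) = -9 + (-295 - 302) = -9 - 597 = -606)
1/(-607723 + y(-726)) = 1/(-607723 - 606) = 1/(-608329) = -1/608329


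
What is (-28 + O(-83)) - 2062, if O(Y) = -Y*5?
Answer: -1675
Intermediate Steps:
O(Y) = -5*Y
(-28 + O(-83)) - 2062 = (-28 - 5*(-83)) - 2062 = (-28 + 415) - 2062 = 387 - 2062 = -1675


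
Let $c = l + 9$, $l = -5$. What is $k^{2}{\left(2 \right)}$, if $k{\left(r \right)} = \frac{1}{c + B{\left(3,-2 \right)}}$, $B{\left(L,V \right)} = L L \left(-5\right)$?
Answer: $\frac{1}{1681} \approx 0.00059488$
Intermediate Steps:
$B{\left(L,V \right)} = - 5 L^{2}$ ($B{\left(L,V \right)} = L^{2} \left(-5\right) = - 5 L^{2}$)
$c = 4$ ($c = -5 + 9 = 4$)
$k{\left(r \right)} = - \frac{1}{41}$ ($k{\left(r \right)} = \frac{1}{4 - 5 \cdot 3^{2}} = \frac{1}{4 - 45} = \frac{1}{-41} = - \frac{1}{41}$)
$k^{2}{\left(2 \right)} = \left(- \frac{1}{41}\right)^{2} = \frac{1}{1681}$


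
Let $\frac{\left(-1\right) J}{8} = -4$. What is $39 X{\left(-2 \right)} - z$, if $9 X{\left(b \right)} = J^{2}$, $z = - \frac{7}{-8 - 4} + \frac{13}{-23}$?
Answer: $\frac{408233}{92} \approx 4437.3$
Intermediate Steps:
$z = \frac{5}{276}$ ($z = - \frac{7}{-12} + 13 \left(- \frac{1}{23}\right) = \left(-7\right) \left(- \frac{1}{12}\right) - \frac{13}{23} = \frac{7}{12} - \frac{13}{23} = \frac{5}{276} \approx 0.018116$)
$J = 32$ ($J = \left(-8\right) \left(-4\right) = 32$)
$X{\left(b \right)} = \frac{1024}{9}$ ($X{\left(b \right)} = \frac{32^{2}}{9} = \frac{1}{9} \cdot 1024 = \frac{1024}{9}$)
$39 X{\left(-2 \right)} - z = 39 \cdot \frac{1024}{9} - \frac{5}{276} = \frac{13312}{3} - \frac{5}{276} = \frac{408233}{92}$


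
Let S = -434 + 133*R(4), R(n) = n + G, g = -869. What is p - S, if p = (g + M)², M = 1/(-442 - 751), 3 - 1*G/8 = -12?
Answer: 1051929679082/1423249 ≈ 7.3910e+5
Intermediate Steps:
G = 120 (G = 24 - 8*(-12) = 24 + 96 = 120)
M = -1/1193 (M = 1/(-1193) = -1/1193 ≈ -0.00083822)
R(n) = 120 + n (R(n) = n + 120 = 120 + n)
p = 1074784211524/1423249 (p = (-869 - 1/1193)² = (-1036718/1193)² = 1074784211524/1423249 ≈ 7.5516e+5)
S = 16058 (S = -434 + 133*(120 + 4) = -434 + 133*124 = -434 + 16492 = 16058)
p - S = 1074784211524/1423249 - 1*16058 = 1074784211524/1423249 - 16058 = 1051929679082/1423249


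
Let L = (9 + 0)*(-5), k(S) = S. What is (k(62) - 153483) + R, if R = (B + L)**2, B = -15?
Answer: -149821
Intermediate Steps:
L = -45 (L = 9*(-5) = -45)
R = 3600 (R = (-15 - 45)**2 = (-60)**2 = 3600)
(k(62) - 153483) + R = (62 - 153483) + 3600 = -153421 + 3600 = -149821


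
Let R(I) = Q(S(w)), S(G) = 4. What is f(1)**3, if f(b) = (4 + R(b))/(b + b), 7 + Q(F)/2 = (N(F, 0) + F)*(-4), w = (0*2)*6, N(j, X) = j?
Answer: -50653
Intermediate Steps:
w = 0 (w = 0*6 = 0)
Q(F) = -14 - 16*F (Q(F) = -14 + 2*((F + F)*(-4)) = -14 + 2*((2*F)*(-4)) = -14 + 2*(-8*F) = -14 - 16*F)
R(I) = -78 (R(I) = -14 - 16*4 = -14 - 64 = -78)
f(b) = -37/b (f(b) = (4 - 78)/(b + b) = -74*1/(2*b) = -37/b)
f(1)**3 = (-37/1)**3 = (-37*1)**3 = (-37)**3 = -50653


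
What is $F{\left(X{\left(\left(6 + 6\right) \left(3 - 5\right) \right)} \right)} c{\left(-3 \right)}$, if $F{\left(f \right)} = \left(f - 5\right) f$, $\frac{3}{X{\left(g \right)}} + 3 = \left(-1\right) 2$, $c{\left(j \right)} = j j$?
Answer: $\frac{756}{25} \approx 30.24$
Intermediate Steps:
$c{\left(j \right)} = j^{2}$
$X{\left(g \right)} = - \frac{3}{5}$ ($X{\left(g \right)} = \frac{3}{-3 - 2} = \frac{3}{-5} = 3 \left(- \frac{1}{5}\right) = - \frac{3}{5}$)
$F{\left(f \right)} = f \left(-5 + f\right)$ ($F{\left(f \right)} = \left(-5 + f\right) f = f \left(-5 + f\right)$)
$F{\left(X{\left(\left(6 + 6\right) \left(3 - 5\right) \right)} \right)} c{\left(-3 \right)} = - \frac{3 \left(-5 - \frac{3}{5}\right)}{5} \left(-3\right)^{2} = \left(- \frac{3}{5}\right) \left(- \frac{28}{5}\right) 9 = \frac{84}{25} \cdot 9 = \frac{756}{25}$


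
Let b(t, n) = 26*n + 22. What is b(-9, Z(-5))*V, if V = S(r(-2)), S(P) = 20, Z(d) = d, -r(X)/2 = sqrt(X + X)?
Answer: -2160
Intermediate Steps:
r(X) = -2*sqrt(2)*sqrt(X) (r(X) = -2*sqrt(X + X) = -2*sqrt(2)*sqrt(X))
b(t, n) = 22 + 26*n
V = 20
b(-9, Z(-5))*V = (22 + 26*(-5))*20 = (22 - 130)*20 = -108*20 = -2160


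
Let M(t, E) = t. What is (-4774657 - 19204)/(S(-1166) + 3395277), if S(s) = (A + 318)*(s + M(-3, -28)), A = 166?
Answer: -4793861/2829481 ≈ -1.6943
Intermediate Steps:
S(s) = -1452 + 484*s (S(s) = (166 + 318)*(s - 3) = 484*(-3 + s) = -1452 + 484*s)
(-4774657 - 19204)/(S(-1166) + 3395277) = (-4774657 - 19204)/((-1452 + 484*(-1166)) + 3395277) = -4793861/((-1452 - 564344) + 3395277) = -4793861/(-565796 + 3395277) = -4793861/2829481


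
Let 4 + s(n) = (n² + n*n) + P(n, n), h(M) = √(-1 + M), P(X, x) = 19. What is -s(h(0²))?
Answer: -13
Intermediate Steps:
s(n) = 15 + 2*n² (s(n) = -4 + ((n² + n*n) + 19) = -4 + ((n² + n²) + 19) = -4 + (2*n² + 19) = -4 + (19 + 2*n²) = 15 + 2*n²)
-s(h(0²)) = -(15 + 2*(√(-1 + 0²))²) = -(15 + 2*(√(-1 + 0))²) = -(15 + 2*(√(-1))²) = -(15 + 2*I²) = -(15 + 2*(-1)) = -(15 - 2) = -1*13 = -13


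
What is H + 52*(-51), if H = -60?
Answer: -2712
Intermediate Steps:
H + 52*(-51) = -60 + 52*(-51) = -60 - 2652 = -2712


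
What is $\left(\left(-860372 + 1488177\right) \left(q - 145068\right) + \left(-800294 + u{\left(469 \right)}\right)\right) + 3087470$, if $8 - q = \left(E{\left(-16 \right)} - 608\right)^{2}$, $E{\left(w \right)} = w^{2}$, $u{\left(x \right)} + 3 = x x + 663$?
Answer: $-168854436223$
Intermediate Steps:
$u{\left(x \right)} = 660 + x^{2}$ ($u{\left(x \right)} = -3 + \left(x x + 663\right) = -3 + \left(x^{2} + 663\right) = -3 + \left(663 + x^{2}\right) = 660 + x^{2}$)
$q = -123896$ ($q = 8 - \left(\left(-16\right)^{2} - 608\right)^{2} = 8 - \left(256 - 608\right)^{2} = 8 - \left(-352\right)^{2} = 8 - 123904 = -123896$)
$\left(\left(-860372 + 1488177\right) \left(q - 145068\right) + \left(-800294 + u{\left(469 \right)}\right)\right) + 3087470 = \left(\left(-860372 + 1488177\right) \left(-123896 - 145068\right) - \left(799634 - 219961\right)\right) + 3087470 = \left(627805 \left(-268964\right) + \left(-800294 + \left(660 + 219961\right)\right)\right) + 3087470 = \left(-168856944020 + \left(-800294 + 220621\right)\right) + 3087470 = \left(-168856944020 - 579673\right) + 3087470 = -168857523693 + 3087470 = -168854436223$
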